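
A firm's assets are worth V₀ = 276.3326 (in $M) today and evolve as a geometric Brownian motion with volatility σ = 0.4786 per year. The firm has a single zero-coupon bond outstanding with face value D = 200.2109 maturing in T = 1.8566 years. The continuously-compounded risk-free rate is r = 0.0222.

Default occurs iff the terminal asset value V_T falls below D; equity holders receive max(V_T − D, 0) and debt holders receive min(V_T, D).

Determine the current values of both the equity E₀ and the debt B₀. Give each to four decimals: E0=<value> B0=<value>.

d₁ = [ln(V₀/D) + (r + σ²/2)T] / (σ√T)
   = [ln(276.3326/200.2109) + (0.0222 + 0.5·0.4786²)·1.8566] / (0.4786·√1.8566)
   = [0.322234 + 0.253851] / 0.652127 = 0.883394
d₂ = d₁ − σ√T = 0.883394 − 0.652127 = 0.231268
N(d₁) = 0.811488,  N(d₂) = 0.591447,  e^(−rT) = 0.959621
E₀ = V₀·N(d₁) − D·e^(−rT)·N(d₂)
   = 276.3326·0.811488 − 200.2109·0.959621·0.591447 = 110.608034
B₀ = V₀ − E₀ = 276.3326 − 110.608034 = 165.724566

E0=110.6080 B0=165.7246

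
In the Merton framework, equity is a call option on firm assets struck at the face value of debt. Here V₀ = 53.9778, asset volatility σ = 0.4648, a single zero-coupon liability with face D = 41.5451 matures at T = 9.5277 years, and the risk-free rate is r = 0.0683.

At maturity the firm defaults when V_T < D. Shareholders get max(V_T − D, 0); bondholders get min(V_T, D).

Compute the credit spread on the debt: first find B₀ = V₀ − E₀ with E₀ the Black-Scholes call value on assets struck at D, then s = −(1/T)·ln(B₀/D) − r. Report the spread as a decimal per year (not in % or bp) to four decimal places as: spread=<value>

d₁ = [ln(V₀/D) + (r + σ²/2)T] / (σ√T)
   = [ln(53.9778/41.5451) + (0.0683 + 0.5·0.4648²)·9.5277] / (0.4648·√9.5277)
   = [0.261793 + 1.679919] / 1.434697 = 1.353396
d₂ = d₁ − σ√T = 1.353396 − 1.434697 = -0.081301
N(d₁) = 0.912035,  N(d₂) = 0.467601,  e^(−rT) = 0.521659
E₀ = V₀·N(d₁) − D·e^(−rT)·N(d₂)
   = 53.9778·0.912035 − 41.5451·0.521659·0.467601 = 39.095642
B₀ = V₀ − E₀ = 53.9778 − 39.095642 = 14.882158
spread = −(1/T)·ln(B₀/D) − r = −(1/9.5277)·ln(14.882158/41.5451) − 0.0683 = 0.03945072

spread=0.0395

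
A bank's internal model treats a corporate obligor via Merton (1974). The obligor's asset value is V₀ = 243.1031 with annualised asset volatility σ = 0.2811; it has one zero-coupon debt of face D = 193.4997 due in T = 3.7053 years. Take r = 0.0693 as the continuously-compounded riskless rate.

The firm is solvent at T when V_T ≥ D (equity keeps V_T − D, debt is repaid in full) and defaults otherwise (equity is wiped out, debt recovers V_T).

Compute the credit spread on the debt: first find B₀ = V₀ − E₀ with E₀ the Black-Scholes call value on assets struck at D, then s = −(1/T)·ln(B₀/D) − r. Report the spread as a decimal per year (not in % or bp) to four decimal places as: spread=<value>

d₁ = [ln(V₀/D) + (r + σ²/2)T] / (σ√T)
   = [ln(243.1031/193.4997) + (0.0693 + 0.5·0.2811²)·3.7053] / (0.2811·√3.7053)
   = [0.228210 + 0.403169] / 0.541094 = 1.166855
d₂ = d₁ − σ√T = 1.166855 − 0.541094 = 0.625762
N(d₁) = 0.878366,  N(d₂) = 0.734264,  e^(−rT) = 0.773540
E₀ = V₀·N(d₁) − D·e^(−rT)·N(d₂)
   = 243.1031·0.878366 − 193.4997·0.773540·0.734264 = 103.628827
B₀ = V₀ − E₀ = 243.1031 − 103.628827 = 139.474273
spread = −(1/T)·ln(B₀/D) − r = −(1/3.7053)·ln(139.474273/193.4997) − 0.0693 = 0.01905878

spread=0.0191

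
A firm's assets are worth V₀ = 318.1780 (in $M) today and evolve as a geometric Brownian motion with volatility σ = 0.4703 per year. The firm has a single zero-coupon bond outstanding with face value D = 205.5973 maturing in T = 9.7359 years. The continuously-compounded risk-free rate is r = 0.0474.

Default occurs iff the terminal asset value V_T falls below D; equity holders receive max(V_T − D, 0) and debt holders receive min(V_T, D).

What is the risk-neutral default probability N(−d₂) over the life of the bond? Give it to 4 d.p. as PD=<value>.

PD=0.5484

d₁ = [ln(V₀/D) + (r + σ²/2)T] / (σ√T)
   = [ln(318.1780/205.5973) + (0.0474 + 0.5·0.4703²)·9.7359] / (0.4703·√9.7359)
   = [0.436692 + 1.538185] / 1.467449 = 1.345789
d₂ = d₁ − σ√T = 1.345789 − 1.467449 = -0.121660
risk-neutral PD = N(−d₂) = N(0.121660) = 0.548416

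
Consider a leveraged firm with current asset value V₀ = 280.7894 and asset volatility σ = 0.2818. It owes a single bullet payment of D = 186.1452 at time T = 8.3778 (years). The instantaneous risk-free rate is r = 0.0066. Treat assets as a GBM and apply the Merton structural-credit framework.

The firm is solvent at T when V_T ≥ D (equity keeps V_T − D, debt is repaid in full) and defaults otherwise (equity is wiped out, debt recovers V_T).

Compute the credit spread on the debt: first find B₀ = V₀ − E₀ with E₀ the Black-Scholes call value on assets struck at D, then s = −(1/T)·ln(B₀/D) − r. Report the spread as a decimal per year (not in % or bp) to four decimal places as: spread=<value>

d₁ = [ln(V₀/D) + (r + σ²/2)T] / (σ√T)
   = [ln(280.7894/186.1452) + (0.0066 + 0.5·0.2818²)·8.3778] / (0.2818·√8.3778)
   = [0.411078 + 0.387939] / 0.815654 = 0.979603
d₂ = d₁ − σ√T = 0.979603 − 0.815654 = 0.163949
N(d₁) = 0.836359,  N(d₂) = 0.565114,  e^(−rT) = 0.946207
E₀ = V₀·N(d₁) − D·e^(−rT)·N(d₂)
   = 280.7894·0.836359 − 186.1452·0.946207·0.565114 = 135.306023
B₀ = V₀ − E₀ = 280.7894 − 135.306023 = 145.483377
spread = −(1/T)·ln(B₀/D) − r = −(1/8.3778)·ln(145.483377/186.1452) − 0.0066 = 0.02281884

spread=0.0228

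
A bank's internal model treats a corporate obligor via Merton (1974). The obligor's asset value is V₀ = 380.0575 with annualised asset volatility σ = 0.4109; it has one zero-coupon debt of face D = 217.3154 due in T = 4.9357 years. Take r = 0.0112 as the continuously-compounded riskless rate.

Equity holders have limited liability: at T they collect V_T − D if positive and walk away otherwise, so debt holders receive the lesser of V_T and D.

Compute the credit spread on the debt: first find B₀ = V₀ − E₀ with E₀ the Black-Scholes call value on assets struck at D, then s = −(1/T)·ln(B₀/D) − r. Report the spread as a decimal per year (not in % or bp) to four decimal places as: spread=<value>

d₁ = [ln(V₀/D) + (r + σ²/2)T] / (σ√T)
   = [ln(380.0575/217.3154) + (0.0112 + 0.5·0.4109²)·4.9357] / (0.4109·√4.9357)
   = [0.558973 + 0.471949] / 0.912873 = 1.129315
d₂ = d₁ − σ√T = 1.129315 − 0.912873 = 0.216442
N(d₁) = 0.870618,  N(d₂) = 0.585678,  e^(−rT) = 0.946220
E₀ = V₀·N(d₁) − D·e^(−rT)·N(d₂)
   = 380.0575·0.870618 − 217.3154·0.946220·0.585678 = 210.452722
B₀ = V₀ − E₀ = 380.0575 − 210.452722 = 169.604778
spread = −(1/T)·ln(B₀/D) − r = −(1/4.9357)·ln(169.604778/217.3154) − 0.0112 = 0.03902162

spread=0.0390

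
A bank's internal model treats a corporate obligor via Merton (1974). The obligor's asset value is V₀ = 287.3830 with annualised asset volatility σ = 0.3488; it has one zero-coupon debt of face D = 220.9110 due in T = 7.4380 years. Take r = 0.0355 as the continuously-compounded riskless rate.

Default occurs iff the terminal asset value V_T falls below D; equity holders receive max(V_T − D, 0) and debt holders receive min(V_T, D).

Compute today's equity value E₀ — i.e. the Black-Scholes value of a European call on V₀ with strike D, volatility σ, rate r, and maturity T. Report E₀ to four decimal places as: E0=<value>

d₁ = [ln(V₀/D) + (r + σ²/2)T] / (σ√T)
   = [ln(287.3830/220.9110) + (0.0355 + 0.5·0.3488²)·7.4380] / (0.3488·√7.4380)
   = [0.263056 + 0.716508] / 0.951272 = 1.029741
d₂ = d₁ − σ√T = 1.029741 − 0.951272 = 0.078470
N(d₁) = 0.848434,  N(d₂) = 0.531273,  e^(−rT) = 0.767936
E₀ = V₀·N(d₁) − D·e^(−rT)·N(d₂)
   = 287.3830·0.848434 − 220.9110·0.767936·0.531273 = 153.697559

E0=153.6976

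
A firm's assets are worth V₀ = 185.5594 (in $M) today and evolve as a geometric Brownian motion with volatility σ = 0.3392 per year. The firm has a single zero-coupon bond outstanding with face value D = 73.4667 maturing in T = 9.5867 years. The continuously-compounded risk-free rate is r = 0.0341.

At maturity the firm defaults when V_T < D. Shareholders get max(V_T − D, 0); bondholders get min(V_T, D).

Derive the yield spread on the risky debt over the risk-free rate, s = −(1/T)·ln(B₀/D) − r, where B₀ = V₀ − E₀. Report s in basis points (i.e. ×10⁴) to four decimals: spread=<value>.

d₁ = [ln(V₀/D) + (r + σ²/2)T] / (σ√T)
   = [ln(185.5594/73.4667) + (0.0341 + 0.5·0.3392²)·9.5867] / (0.3392·√9.5867)
   = [0.926543 + 0.878413] / 1.050244 = 1.718606
d₂ = d₁ − σ√T = 1.718606 − 1.050244 = 0.668361
N(d₁) = 0.957157,  N(d₂) = 0.748048,  e^(−rT) = 0.721151
E₀ = V₀·N(d₁) − D·e^(−rT)·N(d₂)
   = 185.5594·0.957157 − 73.4667·0.721151·0.748048 = 137.977405
B₀ = V₀ − E₀ = 185.5594 − 137.977405 = 47.581995
spread = −(1/T)·ln(B₀/D) − r = −(1/9.5867)·ln(47.581995/73.4667) − 0.0341 = 0.01121046
in basis points: 0.01121046 × 10⁴ = 112.1046 bp

spread=112.1046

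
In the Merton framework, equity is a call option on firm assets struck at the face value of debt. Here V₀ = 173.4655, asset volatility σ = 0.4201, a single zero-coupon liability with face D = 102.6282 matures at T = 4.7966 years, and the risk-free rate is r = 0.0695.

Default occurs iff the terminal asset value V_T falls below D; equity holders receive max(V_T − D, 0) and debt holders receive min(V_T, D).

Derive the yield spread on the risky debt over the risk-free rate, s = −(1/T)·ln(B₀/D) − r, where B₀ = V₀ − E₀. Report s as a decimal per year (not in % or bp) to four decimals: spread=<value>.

spread=0.0279

d₁ = [ln(V₀/D) + (r + σ²/2)T] / (σ√T)
   = [ln(173.4655/102.6282) + (0.0695 + 0.5·0.4201²)·4.7966] / (0.4201·√4.7966)
   = [0.524866 + 0.756625] / 0.920067 = 1.392824
d₂ = d₁ − σ√T = 1.392824 − 0.920067 = 0.472757
N(d₁) = 0.918163,  N(d₂) = 0.681807,  e^(−rT) = 0.716510
E₀ = V₀·N(d₁) − D·e^(−rT)·N(d₂)
   = 173.4655·0.918163 − 102.6282·0.716510·0.681807 = 109.133654
B₀ = V₀ − E₀ = 173.4655 − 109.133654 = 64.331846
spread = −(1/T)·ln(B₀/D) − r = −(1/4.7966)·ln(64.331846/102.6282) − 0.0695 = 0.02787272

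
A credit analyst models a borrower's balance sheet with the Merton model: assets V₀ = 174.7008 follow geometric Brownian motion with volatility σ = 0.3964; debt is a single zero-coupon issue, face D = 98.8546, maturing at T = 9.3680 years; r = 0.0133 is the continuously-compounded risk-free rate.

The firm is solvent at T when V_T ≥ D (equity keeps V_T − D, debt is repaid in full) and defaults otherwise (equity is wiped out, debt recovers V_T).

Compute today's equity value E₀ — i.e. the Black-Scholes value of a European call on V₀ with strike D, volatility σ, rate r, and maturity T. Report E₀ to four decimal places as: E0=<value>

d₁ = [ln(V₀/D) + (r + σ²/2)T] / (σ√T)
   = [ln(174.7008/98.8546) + (0.0133 + 0.5·0.3964²)·9.3680] / (0.3964·√9.3680)
   = [0.569425 + 0.860605] / 1.213269 = 1.178659
d₂ = d₁ − σ√T = 1.178659 − 1.213269 = -0.034610
N(d₁) = 0.880733,  N(d₂) = 0.486195,  e^(−rT) = 0.882855
E₀ = V₀·N(d₁) − D·e^(−rT)·N(d₂)
   = 174.7008·0.880733 − 98.8546·0.882855·0.486195 = 111.432414

E0=111.4324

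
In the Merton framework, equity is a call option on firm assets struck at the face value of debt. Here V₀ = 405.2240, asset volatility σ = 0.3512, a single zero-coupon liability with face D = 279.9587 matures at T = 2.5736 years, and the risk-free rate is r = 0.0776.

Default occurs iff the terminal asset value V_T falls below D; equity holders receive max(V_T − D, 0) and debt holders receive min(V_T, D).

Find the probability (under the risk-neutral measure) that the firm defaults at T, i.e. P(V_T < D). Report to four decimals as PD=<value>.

d₁ = [ln(V₀/D) + (r + σ²/2)T] / (σ√T)
   = [ln(405.2240/279.9587) + (0.0776 + 0.5·0.3512²)·2.5736] / (0.3512·√2.5736)
   = [0.369798 + 0.358427] / 0.563411 = 1.292530
d₂ = d₁ − σ√T = 1.292530 − 0.563411 = 0.729119
risk-neutral PD = N(−d₂) = N(-0.729119) = 0.232964

PD=0.2330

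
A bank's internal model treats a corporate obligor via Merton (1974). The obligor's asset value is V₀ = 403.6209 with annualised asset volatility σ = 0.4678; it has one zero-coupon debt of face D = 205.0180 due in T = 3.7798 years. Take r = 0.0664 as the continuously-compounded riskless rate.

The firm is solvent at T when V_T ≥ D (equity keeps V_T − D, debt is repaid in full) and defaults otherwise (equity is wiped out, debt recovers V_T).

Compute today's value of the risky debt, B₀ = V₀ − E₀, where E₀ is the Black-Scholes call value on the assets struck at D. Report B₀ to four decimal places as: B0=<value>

B0=142.2101

d₁ = [ln(V₀/D) + (r + σ²/2)T] / (σ√T)
   = [ln(403.6209/205.0180) + (0.0664 + 0.5·0.4678²)·3.7798] / (0.4678·√3.7798)
   = [0.677378 + 0.664558] / 0.909483 = 1.475494
d₂ = d₁ − σ√T = 1.475494 − 0.909483 = 0.566011
N(d₁) = 0.929960,  N(d₂) = 0.714307,  e^(−rT) = 0.778039
E₀ = V₀·N(d₁) − D·e^(−rT)·N(d₂)
   = 403.6209·0.929960 − 205.0180·0.778039·0.714307 = 261.410838
B₀ = V₀ − E₀ = 403.6209 − 261.410838 = 142.210062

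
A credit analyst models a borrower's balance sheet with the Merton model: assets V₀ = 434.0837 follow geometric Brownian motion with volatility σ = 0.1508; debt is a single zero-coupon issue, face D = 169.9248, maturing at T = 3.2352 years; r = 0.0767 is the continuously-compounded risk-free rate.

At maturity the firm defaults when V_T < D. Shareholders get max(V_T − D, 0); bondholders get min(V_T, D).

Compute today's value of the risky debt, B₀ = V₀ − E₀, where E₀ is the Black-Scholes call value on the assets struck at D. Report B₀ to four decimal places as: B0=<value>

d₁ = [ln(V₀/D) + (r + σ²/2)T] / (σ√T)
   = [ln(434.0837/169.9248) + (0.0767 + 0.5·0.1508²)·3.2352] / (0.1508·√3.2352)
   = [0.937881 + 0.284925] / 0.271239 = 4.508228
d₂ = d₁ − σ√T = 4.508228 − 0.271239 = 4.236989
N(d₁) = 0.999997,  N(d₂) = 0.999989,  e^(−rT) = 0.780251
E₀ = V₀·N(d₁) − D·e^(−rT)·N(d₂)
   = 434.0837·0.999997 − 169.9248·0.780251·0.999989 = 301.499817
B₀ = V₀ − E₀ = 434.0837 − 301.499817 = 132.583883

B0=132.5839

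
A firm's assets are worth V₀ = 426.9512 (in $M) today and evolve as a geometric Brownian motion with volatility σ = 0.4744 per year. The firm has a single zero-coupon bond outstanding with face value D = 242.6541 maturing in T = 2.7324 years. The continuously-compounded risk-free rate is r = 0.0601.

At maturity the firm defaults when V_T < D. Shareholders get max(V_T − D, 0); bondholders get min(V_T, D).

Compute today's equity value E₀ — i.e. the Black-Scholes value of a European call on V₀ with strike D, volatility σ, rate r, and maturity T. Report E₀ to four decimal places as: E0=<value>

d₁ = [ln(V₀/D) + (r + σ²/2)T] / (σ√T)
   = [ln(426.9512/242.6541) + (0.0601 + 0.5·0.4744²)·2.7324] / (0.4744·√2.7324)
   = [0.565033 + 0.471688] / 0.784182 = 1.322041
d₂ = d₁ − σ√T = 1.322041 − 0.784182 = 0.537859
N(d₁) = 0.906923,  N(d₂) = 0.704663,  e^(−rT) = 0.848558
E₀ = V₀·N(d₁) − D·e^(−rT)·N(d₂)
   = 426.9512·0.906923 − 242.6541·0.848558·0.704663 = 242.117454

E0=242.1175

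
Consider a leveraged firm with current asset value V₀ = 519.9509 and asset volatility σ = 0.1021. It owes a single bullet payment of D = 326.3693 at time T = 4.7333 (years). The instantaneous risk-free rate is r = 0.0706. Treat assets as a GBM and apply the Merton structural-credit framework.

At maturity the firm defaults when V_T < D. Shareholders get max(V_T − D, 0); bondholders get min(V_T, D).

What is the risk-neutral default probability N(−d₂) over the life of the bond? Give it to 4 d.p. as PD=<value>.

d₁ = [ln(V₀/D) + (r + σ²/2)T] / (σ√T)
   = [ln(519.9509/326.3693) + (0.0706 + 0.5·0.1021²)·4.7333] / (0.1021·√4.7333)
   = [0.465705 + 0.358842] / 0.222130 = 3.711996
d₂ = d₁ − σ√T = 3.711996 − 0.222130 = 3.489866
risk-neutral PD = N(−d₂) = N(-3.489866) = 0.000242

PD=0.0002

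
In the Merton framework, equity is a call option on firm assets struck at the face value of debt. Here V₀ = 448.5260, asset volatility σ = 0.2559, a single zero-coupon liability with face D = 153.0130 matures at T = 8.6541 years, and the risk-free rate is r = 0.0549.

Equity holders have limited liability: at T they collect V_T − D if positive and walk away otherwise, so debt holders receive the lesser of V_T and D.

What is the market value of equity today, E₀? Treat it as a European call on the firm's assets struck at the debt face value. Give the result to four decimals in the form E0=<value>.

E0=354.4423

d₁ = [ln(V₀/D) + (r + σ²/2)T] / (σ√T)
   = [ln(448.5260/153.0130) + (0.0549 + 0.5·0.2559²)·8.6541] / (0.2559·√8.6541)
   = [1.075444 + 0.758466] / 0.752803 = 2.436109
d₂ = d₁ − σ√T = 2.436109 − 0.752803 = 1.683306
N(d₁) = 0.992577,  N(d₂) = 0.953842,  e^(−rT) = 0.621817
E₀ = V₀·N(d₁) − D·e^(−rT)·N(d₂)
   = 448.5260·0.992577 − 153.0130·0.621817·0.953842 = 354.442264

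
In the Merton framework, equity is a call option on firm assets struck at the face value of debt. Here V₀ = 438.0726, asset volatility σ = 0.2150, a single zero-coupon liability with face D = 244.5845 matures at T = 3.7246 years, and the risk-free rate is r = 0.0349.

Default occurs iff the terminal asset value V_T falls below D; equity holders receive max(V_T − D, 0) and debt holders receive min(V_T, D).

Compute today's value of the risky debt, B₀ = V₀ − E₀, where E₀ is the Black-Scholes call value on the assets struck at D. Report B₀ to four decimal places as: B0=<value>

B0=212.5789

d₁ = [ln(V₀/D) + (r + σ²/2)T] / (σ√T)
   = [ln(438.0726/244.5845) + (0.0349 + 0.5·0.2150²)·3.7246] / (0.2150·√3.7246)
   = [0.582824 + 0.216073] / 0.414933 = 1.925363
d₂ = d₁ − σ√T = 1.925363 − 0.414933 = 1.510430
N(d₁) = 0.972908,  N(d₂) = 0.934533,  e^(−rT) = 0.878105
E₀ = V₀·N(d₁) − D·e^(−rT)·N(d₂)
   = 438.0726·0.972908 − 244.5845·0.878105·0.934533 = 225.493745
B₀ = V₀ − E₀ = 438.0726 − 225.493745 = 212.578855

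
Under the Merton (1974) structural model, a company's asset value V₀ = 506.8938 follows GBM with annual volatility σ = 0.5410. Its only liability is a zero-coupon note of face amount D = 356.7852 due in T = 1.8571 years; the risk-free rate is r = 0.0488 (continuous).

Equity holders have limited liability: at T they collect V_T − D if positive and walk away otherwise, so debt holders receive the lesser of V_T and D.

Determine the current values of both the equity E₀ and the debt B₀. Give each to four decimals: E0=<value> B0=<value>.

E0=229.8139 B0=277.0799

d₁ = [ln(V₀/D) + (r + σ²/2)T] / (σ√T)
   = [ln(506.8938/356.7852) + (0.0488 + 0.5·0.5410²)·1.8571] / (0.5410·√1.8571)
   = [0.351168 + 0.362395] / 0.737250 = 0.967871
d₂ = d₁ − σ√T = 0.967871 − 0.737250 = 0.230621
N(d₁) = 0.833446,  N(d₂) = 0.591195,  e^(−rT) = 0.913359
E₀ = V₀·N(d₁) − D·e^(−rT)·N(d₂)
   = 506.8938·0.833446 − 356.7852·0.913359·0.591195 = 229.813882
B₀ = V₀ − E₀ = 506.8938 − 229.813882 = 277.079918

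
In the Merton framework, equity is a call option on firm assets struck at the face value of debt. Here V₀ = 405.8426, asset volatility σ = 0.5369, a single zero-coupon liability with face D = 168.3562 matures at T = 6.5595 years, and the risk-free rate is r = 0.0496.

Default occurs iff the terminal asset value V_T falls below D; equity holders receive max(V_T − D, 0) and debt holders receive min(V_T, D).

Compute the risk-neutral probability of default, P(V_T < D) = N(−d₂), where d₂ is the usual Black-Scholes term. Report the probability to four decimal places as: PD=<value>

PD=0.4251

d₁ = [ln(V₀/D) + (r + σ²/2)T] / (σ√T)
   = [ln(405.8426/168.3562) + (0.0496 + 0.5·0.5369²)·6.5595] / (0.5369·√6.5595)
   = [0.879883 + 1.270777] / 1.375083 = 1.564023
d₂ = d₁ − σ√T = 1.564023 − 1.375083 = 0.188940
risk-neutral PD = N(−d₂) = N(-0.188940) = 0.425070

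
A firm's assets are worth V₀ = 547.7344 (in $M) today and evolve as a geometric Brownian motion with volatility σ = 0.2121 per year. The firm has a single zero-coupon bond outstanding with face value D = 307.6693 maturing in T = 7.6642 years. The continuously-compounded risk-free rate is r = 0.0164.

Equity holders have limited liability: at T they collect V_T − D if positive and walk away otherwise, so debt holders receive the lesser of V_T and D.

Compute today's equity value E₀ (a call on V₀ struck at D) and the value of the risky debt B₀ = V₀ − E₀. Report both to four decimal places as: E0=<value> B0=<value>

d₁ = [ln(V₀/D) + (r + σ²/2)T] / (σ√T)
   = [ln(547.7344/307.6693) + (0.0164 + 0.5·0.2121²)·7.6642] / (0.2121·√7.6642)
   = [0.576765 + 0.298085] / 0.587184 = 1.489909
d₂ = d₁ − σ√T = 1.489909 − 0.587184 = 0.902725
N(d₁) = 0.931876,  N(d₂) = 0.816664,  e^(−rT) = 0.881886
E₀ = V₀·N(d₁) − D·e^(−rT)·N(d₂)
   = 547.7344·0.931876 − 307.6693·0.881886·0.816664 = 288.835724
B₀ = V₀ − E₀ = 547.7344 − 288.835724 = 258.898676

E0=288.8357 B0=258.8987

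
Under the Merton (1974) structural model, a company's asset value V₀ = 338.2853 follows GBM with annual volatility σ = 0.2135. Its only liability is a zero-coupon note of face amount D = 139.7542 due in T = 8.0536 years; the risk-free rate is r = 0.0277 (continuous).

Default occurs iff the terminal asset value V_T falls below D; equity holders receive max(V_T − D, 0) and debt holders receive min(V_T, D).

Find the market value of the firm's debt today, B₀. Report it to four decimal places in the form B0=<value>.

d₁ = [ln(V₀/D) + (r + σ²/2)T] / (σ√T)
   = [ln(338.2853/139.7542) + (0.0277 + 0.5·0.2135²)·8.0536] / (0.2135·√8.0536)
   = [0.884004 + 0.406635] / 0.605889 = 2.130160
d₂ = d₁ − σ√T = 2.130160 − 0.605889 = 1.524271
N(d₁) = 0.983421,  N(d₂) = 0.936279,  e^(−rT) = 0.800047
E₀ = V₀·N(d₁) − D·e^(−rT)·N(d₂)
   = 338.2853·0.983421 − 139.7542·0.800047·0.936279 = 227.991445
B₀ = V₀ − E₀ = 338.2853 − 227.991445 = 110.293855

B0=110.2939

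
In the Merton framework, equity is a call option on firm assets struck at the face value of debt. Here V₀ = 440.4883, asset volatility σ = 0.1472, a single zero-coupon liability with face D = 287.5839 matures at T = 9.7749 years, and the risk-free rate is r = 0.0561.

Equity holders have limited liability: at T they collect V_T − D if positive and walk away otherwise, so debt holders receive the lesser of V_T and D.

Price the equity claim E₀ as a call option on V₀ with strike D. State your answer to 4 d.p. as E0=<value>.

d₁ = [ln(V₀/D) + (r + σ²/2)T] / (σ√T)
   = [ln(440.4883/287.5839) + (0.0561 + 0.5·0.1472²)·9.7749] / (0.1472·√9.7749)
   = [0.426369 + 0.654272] / 0.460218 = 2.348106
d₂ = d₁ − σ√T = 2.348106 − 0.460218 = 1.887888
N(d₁) = 0.990565,  N(d₂) = 0.970479,  e^(−rT) = 0.577890
E₀ = V₀·N(d₁) − D·e^(−rT)·N(d₂)
   = 440.4883·0.990565 − 287.5839·0.577890·0.970479 = 275.046714

E0=275.0467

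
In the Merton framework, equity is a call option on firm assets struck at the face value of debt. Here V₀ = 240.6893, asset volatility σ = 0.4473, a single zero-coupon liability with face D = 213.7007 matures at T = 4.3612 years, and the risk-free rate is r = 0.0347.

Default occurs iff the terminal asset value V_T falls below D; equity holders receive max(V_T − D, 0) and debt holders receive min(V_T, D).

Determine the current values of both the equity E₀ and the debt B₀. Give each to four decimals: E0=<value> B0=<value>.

d₁ = [ln(V₀/D) + (r + σ²/2)T] / (σ√T)
   = [ln(240.6893/213.7007) + (0.0347 + 0.5·0.4473²)·4.3612] / (0.4473·√4.3612)
   = [0.118930 + 0.587622] / 0.934118 = 0.756384
d₂ = d₁ − σ√T = 0.756384 − 0.934118 = -0.177734
N(d₁) = 0.775291,  N(d₂) = 0.429466,  e^(−rT) = 0.859561
E₀ = V₀·N(d₁) − D·e^(−rT)·N(d₂)
   = 240.6893·0.775291 − 213.7007·0.859561·0.429466 = 107.716087
B₀ = V₀ − E₀ = 240.6893 − 107.716087 = 132.973213

E0=107.7161 B0=132.9732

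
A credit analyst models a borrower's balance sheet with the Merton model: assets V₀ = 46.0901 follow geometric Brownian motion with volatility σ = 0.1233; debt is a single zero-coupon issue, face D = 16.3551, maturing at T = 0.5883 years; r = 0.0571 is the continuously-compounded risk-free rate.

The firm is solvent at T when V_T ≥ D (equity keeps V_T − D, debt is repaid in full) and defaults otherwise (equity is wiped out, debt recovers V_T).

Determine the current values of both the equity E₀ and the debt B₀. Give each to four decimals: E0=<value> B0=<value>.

E0=30.2753 B0=15.8148

d₁ = [ln(V₀/D) + (r + σ²/2)T] / (σ√T)
   = [ln(46.0901/16.3551) + (0.0571 + 0.5·0.1233²)·0.5883] / (0.1233·√0.5883)
   = [1.036058 + 0.038064] / 0.094572 = 11.357722
d₂ = d₁ − σ√T = 11.357722 − 0.094572 = 11.263150
N(d₁) = 1.000000,  N(d₂) = 1.000000,  e^(−rT) = 0.966966
E₀ = V₀·N(d₁) − D·e^(−rT)·N(d₂)
   = 46.0901·1.000000 − 16.3551·0.966966·1.000000 = 30.275274
B₀ = V₀ − E₀ = 46.0901 − 30.275274 = 15.814826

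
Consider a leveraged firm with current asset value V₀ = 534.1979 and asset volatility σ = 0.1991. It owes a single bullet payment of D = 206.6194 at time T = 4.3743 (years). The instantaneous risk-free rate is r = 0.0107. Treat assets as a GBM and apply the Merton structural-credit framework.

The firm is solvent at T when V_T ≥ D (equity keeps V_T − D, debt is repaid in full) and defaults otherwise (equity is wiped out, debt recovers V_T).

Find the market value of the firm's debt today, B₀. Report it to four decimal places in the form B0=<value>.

B0=196.8031

d₁ = [ln(V₀/D) + (r + σ²/2)T] / (σ√T)
   = [ln(534.1979/206.6194) + (0.0107 + 0.5·0.1991²)·4.3743] / (0.1991·√4.3743)
   = [0.949888 + 0.133505] / 0.416414 = 2.601720
d₂ = d₁ − σ√T = 2.601720 − 0.416414 = 2.185306
N(d₁) = 0.995362,  N(d₂) = 0.985567,  e^(−rT) = 0.954273
E₀ = V₀·N(d₁) − D·e^(−rT)·N(d₂)
   = 534.1979·0.995362 − 206.6194·0.954273·0.985567 = 337.394765
B₀ = V₀ − E₀ = 534.1979 − 337.394765 = 196.803135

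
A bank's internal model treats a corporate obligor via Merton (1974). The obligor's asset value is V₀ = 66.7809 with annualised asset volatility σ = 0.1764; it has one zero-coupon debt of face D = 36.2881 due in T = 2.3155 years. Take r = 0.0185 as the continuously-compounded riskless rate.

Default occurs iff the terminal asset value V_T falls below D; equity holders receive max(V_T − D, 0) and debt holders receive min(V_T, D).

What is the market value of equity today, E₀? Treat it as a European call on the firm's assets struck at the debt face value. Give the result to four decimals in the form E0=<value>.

E0=32.0462

d₁ = [ln(V₀/D) + (r + σ²/2)T] / (σ√T)
   = [ln(66.7809/36.2881) + (0.0185 + 0.5·0.1764²)·2.3155] / (0.1764·√2.3155)
   = [0.609927 + 0.078862] / 0.268424 = 2.566053
d₂ = d₁ − σ√T = 2.566053 − 0.268424 = 2.297629
N(d₁) = 0.994857,  N(d₂) = 0.989209,  e^(−rT) = 0.958068
E₀ = V₀·N(d₁) − D·e^(−rT)·N(d₂)
   = 66.7809·0.994857 − 36.2881·0.958068·0.989209 = 32.046156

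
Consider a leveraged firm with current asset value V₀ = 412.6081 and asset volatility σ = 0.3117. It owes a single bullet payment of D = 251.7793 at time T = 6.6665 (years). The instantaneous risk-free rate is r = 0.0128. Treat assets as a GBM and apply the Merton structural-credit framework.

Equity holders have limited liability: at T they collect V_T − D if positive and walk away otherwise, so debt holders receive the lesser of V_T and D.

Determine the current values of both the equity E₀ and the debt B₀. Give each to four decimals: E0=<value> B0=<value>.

d₁ = [ln(V₀/D) + (r + σ²/2)T] / (σ√T)
   = [ln(412.6081/251.7793) + (0.0128 + 0.5·0.3117²)·6.6665] / (0.3117·√6.6665)
   = [0.493945 + 0.409179] / 0.804796 = 1.122179
d₂ = d₁ − σ√T = 1.122179 − 0.804796 = 0.317383
N(d₁) = 0.869107,  N(d₂) = 0.624523,  e^(−rT) = 0.918208
E₀ = V₀·N(d₁) − D·e^(−rT)·N(d₂)
   = 412.6081·0.869107 − 251.7793·0.918208·0.624523 = 214.219544
B₀ = V₀ − E₀ = 412.6081 − 214.219544 = 198.388556

E0=214.2195 B0=198.3886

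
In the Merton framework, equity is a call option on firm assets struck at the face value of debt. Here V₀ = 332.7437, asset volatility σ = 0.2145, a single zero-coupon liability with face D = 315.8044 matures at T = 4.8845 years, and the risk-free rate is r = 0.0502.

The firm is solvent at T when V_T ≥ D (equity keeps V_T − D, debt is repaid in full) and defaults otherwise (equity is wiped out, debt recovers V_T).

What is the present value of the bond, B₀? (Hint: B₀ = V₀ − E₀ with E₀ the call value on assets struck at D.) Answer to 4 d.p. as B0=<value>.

B0=225.5414

d₁ = [ln(V₀/D) + (r + σ²/2)T] / (σ√T)
   = [ln(332.7437/315.8044) + (0.0502 + 0.5·0.2145²)·4.8845] / (0.2145·√4.8845)
   = [0.052249 + 0.357570] / 0.474064 = 0.864482
d₂ = d₁ − σ√T = 0.864482 − 0.474064 = 0.390417
N(d₁) = 0.806338,  N(d₂) = 0.651886,  e^(−rT) = 0.782547
E₀ = V₀·N(d₁) − D·e^(−rT)·N(d₂)
   = 332.7437·0.806338 − 315.8044·0.782547·0.651886 = 107.202348
B₀ = V₀ − E₀ = 332.7437 − 107.202348 = 225.541352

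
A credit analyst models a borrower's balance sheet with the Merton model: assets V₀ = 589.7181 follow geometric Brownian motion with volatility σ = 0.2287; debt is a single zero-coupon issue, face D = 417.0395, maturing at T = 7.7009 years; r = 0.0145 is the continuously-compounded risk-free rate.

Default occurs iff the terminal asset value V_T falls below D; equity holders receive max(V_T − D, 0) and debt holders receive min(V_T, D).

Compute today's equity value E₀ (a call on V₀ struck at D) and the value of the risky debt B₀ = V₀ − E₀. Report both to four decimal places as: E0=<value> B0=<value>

d₁ = [ln(V₀/D) + (r + σ²/2)T] / (σ√T)
   = [ln(589.7181/417.0395) + (0.0145 + 0.5·0.2287²)·7.7009] / (0.2287·√7.7009)
   = [0.346464 + 0.313056] / 0.634654 = 1.039180
d₂ = d₁ − σ√T = 1.039180 − 0.634654 = 0.404526
N(d₁) = 0.850639,  N(d₂) = 0.657087,  e^(−rT) = 0.894346
E₀ = V₀·N(d₁) − D·e^(−rT)·N(d₂)
   = 589.7181·0.850639 − 417.0395·0.894346·0.657087 = 256.558854
B₀ = V₀ − E₀ = 589.7181 − 256.558854 = 333.159246

E0=256.5589 B0=333.1592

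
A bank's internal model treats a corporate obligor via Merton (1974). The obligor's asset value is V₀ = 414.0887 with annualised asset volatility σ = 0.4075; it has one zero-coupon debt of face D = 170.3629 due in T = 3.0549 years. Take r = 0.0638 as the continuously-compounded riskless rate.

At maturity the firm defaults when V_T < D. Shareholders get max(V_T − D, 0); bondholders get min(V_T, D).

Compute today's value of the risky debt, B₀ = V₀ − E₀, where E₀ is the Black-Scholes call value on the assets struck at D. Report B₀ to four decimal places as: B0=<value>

B0=135.6123

d₁ = [ln(V₀/D) + (r + σ²/2)T] / (σ√T)
   = [ln(414.0887/170.3629) + (0.0638 + 0.5·0.4075²)·3.0549] / (0.4075·√3.0549)
   = [0.888149 + 0.448545] / 0.712240 = 1.876748
d₂ = d₁ − σ√T = 1.876748 − 0.712240 = 1.164509
N(d₁) = 0.969724,  N(d₂) = 0.877891,  e^(−rT) = 0.822915
E₀ = V₀·N(d₁) − D·e^(−rT)·N(d₂)
   = 414.0887·0.969724 − 170.3629·0.822915·0.877891 = 278.476438
B₀ = V₀ − E₀ = 414.0887 − 278.476438 = 135.612262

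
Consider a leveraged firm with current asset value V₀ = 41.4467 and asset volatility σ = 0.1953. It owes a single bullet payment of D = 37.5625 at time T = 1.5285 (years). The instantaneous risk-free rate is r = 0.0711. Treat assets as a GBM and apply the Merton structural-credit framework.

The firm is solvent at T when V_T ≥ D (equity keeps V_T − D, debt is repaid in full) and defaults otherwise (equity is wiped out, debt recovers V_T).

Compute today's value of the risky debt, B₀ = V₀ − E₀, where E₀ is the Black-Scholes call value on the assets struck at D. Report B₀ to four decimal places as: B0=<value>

B0=32.7199

d₁ = [ln(V₀/D) + (r + σ²/2)T] / (σ√T)
   = [ln(41.4467/37.5625) + (0.0711 + 0.5·0.1953²)·1.5285] / (0.1953·√1.5285)
   = [0.098402 + 0.137826] / 0.241454 = 0.978357
d₂ = d₁ − σ√T = 0.978357 − 0.241454 = 0.736903
N(d₁) = 0.836051,  N(d₂) = 0.769409,  e^(−rT) = 0.897021
E₀ = V₀·N(d₁) − D·e^(−rT)·N(d₂)
   = 41.4467·0.836051 − 37.5625·0.897021·0.769409 = 8.726823
B₀ = V₀ − E₀ = 41.4467 − 8.726823 = 32.719877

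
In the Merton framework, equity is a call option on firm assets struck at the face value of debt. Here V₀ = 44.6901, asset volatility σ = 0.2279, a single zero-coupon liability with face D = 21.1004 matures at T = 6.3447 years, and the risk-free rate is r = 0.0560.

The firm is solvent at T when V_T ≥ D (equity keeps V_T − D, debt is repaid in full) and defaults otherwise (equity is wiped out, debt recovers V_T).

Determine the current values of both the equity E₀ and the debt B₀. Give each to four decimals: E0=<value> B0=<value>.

E0=30.0471 B0=14.6430

d₁ = [ln(V₀/D) + (r + σ²/2)T] / (σ√T)
   = [ln(44.6901/21.1004) + (0.0560 + 0.5·0.2279²)·6.3447] / (0.2279·√6.3447)
   = [0.750460 + 0.520070] / 0.574050 = 2.213273
d₂ = d₁ − σ√T = 2.213273 − 0.574050 = 1.639223
N(d₁) = 0.986561,  N(d₂) = 0.949417,  e^(−rT) = 0.700961
E₀ = V₀·N(d₁) − D·e^(−rT)·N(d₂)
   = 44.6901·0.986561 − 21.1004·0.700961·0.949417 = 30.047093
B₀ = V₀ − E₀ = 44.6901 − 30.047093 = 14.643007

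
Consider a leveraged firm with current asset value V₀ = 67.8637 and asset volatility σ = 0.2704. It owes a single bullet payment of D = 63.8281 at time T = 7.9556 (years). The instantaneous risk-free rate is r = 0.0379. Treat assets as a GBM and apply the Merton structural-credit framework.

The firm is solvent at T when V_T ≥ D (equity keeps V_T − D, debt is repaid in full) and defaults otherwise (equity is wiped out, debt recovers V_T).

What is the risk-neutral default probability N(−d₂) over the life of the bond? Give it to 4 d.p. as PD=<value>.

PD=0.4624

d₁ = [ln(V₀/D) + (r + σ²/2)T] / (σ√T)
   = [ln(67.8637/63.8281) + (0.0379 + 0.5·0.2704²)·7.9556] / (0.2704·√7.9556)
   = [0.061308 + 0.592359] / 0.762681 = 0.857064
d₂ = d₁ − σ√T = 0.857064 − 0.762681 = 0.094382
risk-neutral PD = N(−d₂) = N(-0.094382) = 0.462403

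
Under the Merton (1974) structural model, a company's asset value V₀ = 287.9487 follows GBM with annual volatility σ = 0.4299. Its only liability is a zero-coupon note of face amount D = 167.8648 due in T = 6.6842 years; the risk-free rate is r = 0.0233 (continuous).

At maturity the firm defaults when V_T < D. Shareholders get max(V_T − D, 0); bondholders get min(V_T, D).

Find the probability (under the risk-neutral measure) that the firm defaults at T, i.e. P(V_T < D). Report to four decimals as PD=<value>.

PD=0.4721

d₁ = [ln(V₀/D) + (r + σ²/2)T] / (σ√T)
   = [ln(287.9487/167.8648) + (0.0233 + 0.5·0.4299²)·6.6842] / (0.4299·√6.6842)
   = [0.539623 + 0.773409] / 1.111456 = 1.181363
d₂ = d₁ − σ√T = 1.181363 − 1.111456 = 0.069907
risk-neutral PD = N(−d₂) = N(-0.069907) = 0.472134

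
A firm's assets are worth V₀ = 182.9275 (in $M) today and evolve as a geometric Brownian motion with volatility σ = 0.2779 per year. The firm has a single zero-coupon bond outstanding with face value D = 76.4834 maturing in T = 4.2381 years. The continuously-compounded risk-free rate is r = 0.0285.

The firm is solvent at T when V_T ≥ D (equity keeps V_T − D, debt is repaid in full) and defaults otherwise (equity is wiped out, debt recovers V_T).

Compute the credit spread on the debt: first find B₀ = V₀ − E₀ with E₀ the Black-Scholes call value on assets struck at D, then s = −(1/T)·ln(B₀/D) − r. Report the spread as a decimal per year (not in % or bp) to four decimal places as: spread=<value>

d₁ = [ln(V₀/D) + (r + σ²/2)T] / (σ√T)
   = [ln(182.9275/76.4834) + (0.0285 + 0.5·0.2779²)·4.2381] / (0.2779·√4.2381)
   = [0.872016 + 0.284437] / 0.572103 = 2.021407
d₂ = d₁ − σ√T = 2.021407 − 0.572103 = 1.449304
N(d₁) = 0.978381,  N(d₂) = 0.926374,  e^(−rT) = 0.886224
E₀ = V₀·N(d₁) − D·e^(−rT)·N(d₂)
   = 182.9275·0.978381 − 76.4834·0.886224·0.926374 = 116.181915
B₀ = V₀ − E₀ = 182.9275 − 116.181915 = 66.745585
spread = −(1/T)·ln(B₀/D) − r = −(1/4.2381)·ln(66.745585/76.4834) − 0.0285 = 0.00363364

spread=0.0036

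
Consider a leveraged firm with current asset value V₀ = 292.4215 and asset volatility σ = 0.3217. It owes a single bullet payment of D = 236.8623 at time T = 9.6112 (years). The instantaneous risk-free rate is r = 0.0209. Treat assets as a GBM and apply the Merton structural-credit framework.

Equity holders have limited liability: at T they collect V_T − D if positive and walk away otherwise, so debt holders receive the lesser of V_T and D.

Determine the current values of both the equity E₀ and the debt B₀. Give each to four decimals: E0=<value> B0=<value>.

d₁ = [ln(V₀/D) + (r + σ²/2)T] / (σ√T)
   = [ln(292.4215/236.8623) + (0.0209 + 0.5·0.3217²)·9.6112] / (0.3217·√9.6112)
   = [0.210717 + 0.698210] / 0.997332 = 0.911358
d₂ = d₁ − σ√T = 0.911358 − 0.997332 = -0.085974
N(d₁) = 0.818947,  N(d₂) = 0.465744,  e^(−rT) = 0.818015
E₀ = V₀·N(d₁) − D·e^(−rT)·N(d₂)
   = 292.4215·0.818947 − 236.8623·0.818015·0.465744 = 149.236538
B₀ = V₀ − E₀ = 292.4215 − 149.236538 = 143.184962

E0=149.2365 B0=143.1850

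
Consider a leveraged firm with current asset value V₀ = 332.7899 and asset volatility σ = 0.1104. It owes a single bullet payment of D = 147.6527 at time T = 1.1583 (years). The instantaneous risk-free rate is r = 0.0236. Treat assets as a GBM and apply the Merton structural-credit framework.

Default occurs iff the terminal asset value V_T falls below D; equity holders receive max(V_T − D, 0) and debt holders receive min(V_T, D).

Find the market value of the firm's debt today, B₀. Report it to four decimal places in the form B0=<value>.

d₁ = [ln(V₀/D) + (r + σ²/2)T] / (σ√T)
   = [ln(332.7899/147.6527) + (0.0236 + 0.5·0.1104²)·1.1583] / (0.1104·√1.1583)
   = [0.812648 + 0.034395] / 0.118817 = 7.128956
d₂ = d₁ − σ√T = 7.128956 − 0.118817 = 7.010138
N(d₁) = 1.000000,  N(d₂) = 1.000000,  e^(−rT) = 0.973034
E₀ = V₀·N(d₁) − D·e^(−rT)·N(d₂)
   = 332.7899·1.000000 − 147.6527·0.973034·1.000000 = 189.118749
B₀ = V₀ − E₀ = 332.7899 − 189.118749 = 143.671151

B0=143.6712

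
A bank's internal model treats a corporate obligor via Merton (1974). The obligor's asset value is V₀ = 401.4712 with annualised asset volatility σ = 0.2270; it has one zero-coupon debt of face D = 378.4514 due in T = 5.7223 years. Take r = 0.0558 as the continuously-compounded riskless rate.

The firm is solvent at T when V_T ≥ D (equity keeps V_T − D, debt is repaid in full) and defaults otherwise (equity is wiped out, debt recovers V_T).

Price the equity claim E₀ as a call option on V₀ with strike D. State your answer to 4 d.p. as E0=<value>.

d₁ = [ln(V₀/D) + (r + σ²/2)T] / (σ√T)
   = [ln(401.4712/378.4514) + (0.0558 + 0.5·0.2270²)·5.7223] / (0.2270·√5.7223)
   = [0.059048 + 0.466737] / 0.543014 = 0.968271
d₂ = d₁ − σ√T = 0.968271 − 0.543014 = 0.425256
N(d₁) = 0.833545,  N(d₂) = 0.664675,  e^(−rT) = 0.726654
E₀ = V₀·N(d₁) − D·e^(−rT)·N(d₂)
   = 401.4712·0.833545 − 378.4514·0.726654·0.664675 = 151.856570

E0=151.8566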